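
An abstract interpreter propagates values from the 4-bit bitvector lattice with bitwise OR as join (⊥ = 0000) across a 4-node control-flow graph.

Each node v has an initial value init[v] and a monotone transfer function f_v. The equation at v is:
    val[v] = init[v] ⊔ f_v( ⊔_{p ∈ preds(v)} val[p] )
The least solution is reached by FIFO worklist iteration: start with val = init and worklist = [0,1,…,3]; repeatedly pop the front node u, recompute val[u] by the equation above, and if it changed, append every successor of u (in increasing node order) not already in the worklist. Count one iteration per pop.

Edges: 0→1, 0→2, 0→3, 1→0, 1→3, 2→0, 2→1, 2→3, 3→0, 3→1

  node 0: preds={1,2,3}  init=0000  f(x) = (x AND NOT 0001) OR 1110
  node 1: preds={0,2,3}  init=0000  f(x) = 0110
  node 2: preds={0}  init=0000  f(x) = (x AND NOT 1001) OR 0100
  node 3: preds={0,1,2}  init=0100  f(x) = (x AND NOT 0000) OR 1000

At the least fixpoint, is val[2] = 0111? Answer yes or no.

Trace (6 dequeues):
  [1] u=0 | in 0100 | out 1110 | prev 0000 | push {}
  [2] u=1 | in 1110 | out 0110 | prev 0000 | push {0}
  [3] u=2 | in 1110 | out 0110 | prev 0000 | push {1}
  [4] u=3 | in 1110 | out 1110 | prev 0100 | push {}
  [5] u=0 | in 1110 | out 1110 | ==
  [6] u=1 | in 1110 | out 0110 | ==

Converged values:
  [0] 1110
  [1] 0110
  [2] 0110
  [3] 1110

no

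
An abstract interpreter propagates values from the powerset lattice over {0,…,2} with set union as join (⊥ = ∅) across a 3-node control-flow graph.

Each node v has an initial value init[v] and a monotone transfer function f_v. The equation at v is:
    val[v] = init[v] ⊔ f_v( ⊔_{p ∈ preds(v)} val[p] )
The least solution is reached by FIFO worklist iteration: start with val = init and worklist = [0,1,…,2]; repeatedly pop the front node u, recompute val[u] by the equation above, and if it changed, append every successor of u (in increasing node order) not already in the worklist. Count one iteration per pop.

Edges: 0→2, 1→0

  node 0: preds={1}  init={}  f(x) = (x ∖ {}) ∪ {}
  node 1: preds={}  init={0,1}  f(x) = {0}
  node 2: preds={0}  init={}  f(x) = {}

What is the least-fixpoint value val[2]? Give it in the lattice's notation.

Trace (3 dequeues):
  [1] u=0 | in {0,1} | out {0,1} | prev {} | push {}
  [2] u=1 | in {} | out {0,1} | ==
  [3] u=2 | in {0,1} | out {} | ==

Converged values:
  [0] {0,1}
  [1] {0,1}
  [2] {}

{}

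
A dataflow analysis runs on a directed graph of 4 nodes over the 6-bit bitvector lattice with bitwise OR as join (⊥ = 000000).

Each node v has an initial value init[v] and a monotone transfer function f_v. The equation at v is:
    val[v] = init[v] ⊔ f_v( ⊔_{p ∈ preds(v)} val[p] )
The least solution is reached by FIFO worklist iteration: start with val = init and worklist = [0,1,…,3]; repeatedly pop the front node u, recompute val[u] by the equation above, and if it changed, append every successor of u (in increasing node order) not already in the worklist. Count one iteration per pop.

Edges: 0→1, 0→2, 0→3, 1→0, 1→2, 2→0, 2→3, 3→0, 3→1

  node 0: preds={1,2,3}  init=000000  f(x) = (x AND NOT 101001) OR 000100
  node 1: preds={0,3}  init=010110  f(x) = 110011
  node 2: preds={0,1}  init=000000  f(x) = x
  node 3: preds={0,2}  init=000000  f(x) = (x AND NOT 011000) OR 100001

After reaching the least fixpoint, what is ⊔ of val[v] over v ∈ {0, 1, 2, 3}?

Iteration log — 6 steps:
  step 1. node 0  ⊔preds=010110  new=010110  old=000000  +wl: 
  step 2. node 1  ⊔preds=010110  new=110111  old=010110  +wl: 0
  step 3. node 2  ⊔preds=110111  new=110111  old=000000  +wl: 
  step 4. node 3  ⊔preds=110111  new=100111  old=000000  +wl: 1
  step 5. node 0  ⊔preds=110111  new=010110  stable
  step 6. node 1  ⊔preds=110111  new=110111  stable

Least fixpoint reached:
  node 0: 010110
  node 1: 110111
  node 2: 110111
  node 3: 100111

110111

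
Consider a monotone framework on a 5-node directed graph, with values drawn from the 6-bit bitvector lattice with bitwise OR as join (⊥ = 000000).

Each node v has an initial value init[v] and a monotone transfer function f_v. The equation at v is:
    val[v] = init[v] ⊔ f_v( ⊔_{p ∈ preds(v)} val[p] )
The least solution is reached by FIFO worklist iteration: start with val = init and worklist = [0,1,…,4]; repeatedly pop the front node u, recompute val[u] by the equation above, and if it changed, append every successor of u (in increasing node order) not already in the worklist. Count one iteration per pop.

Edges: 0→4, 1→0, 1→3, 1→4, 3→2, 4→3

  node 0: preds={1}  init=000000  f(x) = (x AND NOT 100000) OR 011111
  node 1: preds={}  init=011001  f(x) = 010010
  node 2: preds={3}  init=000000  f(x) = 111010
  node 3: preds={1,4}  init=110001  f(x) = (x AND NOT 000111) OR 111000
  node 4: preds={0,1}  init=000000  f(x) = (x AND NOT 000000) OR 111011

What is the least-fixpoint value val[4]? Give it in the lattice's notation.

111111

Trace (8 dequeues):
  [1] u=0 | in 011001 | out 011111 | prev 000000 | push {}
  [2] u=1 | in 000000 | out 011011 | prev 011001 | push {0}
  [3] u=2 | in 110001 | out 111010 | prev 000000 | push {}
  [4] u=3 | in 011011 | out 111001 | prev 110001 | push {2}
  [5] u=4 | in 011111 | out 111111 | prev 000000 | push {3}
  [6] u=0 | in 011011 | out 011111 | ==
  [7] u=2 | in 111001 | out 111010 | ==
  [8] u=3 | in 111111 | out 111001 | ==

Converged values:
  [0] 011111
  [1] 011011
  [2] 111010
  [3] 111001
  [4] 111111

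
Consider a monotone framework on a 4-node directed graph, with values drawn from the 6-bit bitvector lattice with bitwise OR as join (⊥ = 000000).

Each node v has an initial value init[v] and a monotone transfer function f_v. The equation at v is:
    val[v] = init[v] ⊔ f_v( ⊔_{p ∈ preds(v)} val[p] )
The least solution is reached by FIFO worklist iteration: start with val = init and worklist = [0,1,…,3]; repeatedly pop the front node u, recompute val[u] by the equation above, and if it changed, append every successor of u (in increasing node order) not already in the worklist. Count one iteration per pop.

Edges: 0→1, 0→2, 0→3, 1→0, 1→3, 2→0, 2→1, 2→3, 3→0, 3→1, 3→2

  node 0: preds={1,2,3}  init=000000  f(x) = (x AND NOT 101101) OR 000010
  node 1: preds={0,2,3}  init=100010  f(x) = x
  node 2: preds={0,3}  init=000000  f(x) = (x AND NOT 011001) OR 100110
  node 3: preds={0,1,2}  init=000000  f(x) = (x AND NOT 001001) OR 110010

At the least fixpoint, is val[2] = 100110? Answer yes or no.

yes

Iteration log — 9 steps:
  step 1. node 0  ⊔preds=100010  new=000010  old=000000  +wl: 
  step 2. node 1  ⊔preds=000010  new=100010  stable
  step 3. node 2  ⊔preds=000010  new=100110  old=000000  +wl: 0,1
  step 4. node 3  ⊔preds=100110  new=110110  old=000000  +wl: 2
  step 5. node 0  ⊔preds=110110  new=010010  old=000010  +wl: 3
  step 6. node 1  ⊔preds=110110  new=110110  old=100010  +wl: 0
  step 7. node 2  ⊔preds=110110  new=100110  stable
  step 8. node 3  ⊔preds=110110  new=110110  stable
  step 9. node 0  ⊔preds=110110  new=010010  stable

Least fixpoint reached:
  node 0: 010010
  node 1: 110110
  node 2: 100110
  node 3: 110110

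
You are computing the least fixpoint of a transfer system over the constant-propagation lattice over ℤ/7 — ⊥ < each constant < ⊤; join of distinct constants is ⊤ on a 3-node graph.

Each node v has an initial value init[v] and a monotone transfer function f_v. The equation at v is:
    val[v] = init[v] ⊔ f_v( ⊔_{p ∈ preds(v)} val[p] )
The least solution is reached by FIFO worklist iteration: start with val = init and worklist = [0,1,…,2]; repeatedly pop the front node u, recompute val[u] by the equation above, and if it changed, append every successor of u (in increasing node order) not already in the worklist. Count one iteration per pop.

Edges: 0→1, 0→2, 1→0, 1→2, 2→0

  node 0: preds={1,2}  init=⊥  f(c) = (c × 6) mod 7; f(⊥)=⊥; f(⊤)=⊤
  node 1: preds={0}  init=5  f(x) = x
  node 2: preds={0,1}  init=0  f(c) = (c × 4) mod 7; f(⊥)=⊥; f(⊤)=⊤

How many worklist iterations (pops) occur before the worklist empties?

4

Worklist (4 pops):
  #1 pop 0: in=⊤ → ⊤ (was ⊥); enqueue []
  #2 pop 1: in=⊤ → ⊤ (was 5); enqueue [0]
  #3 pop 2: in=⊤ → ⊤ (was 0); enqueue []
  #4 pop 0: in=⊤ → ⊤ (no change)

Fixpoint:
  val[0] = ⊤
  val[1] = ⊤
  val[2] = ⊤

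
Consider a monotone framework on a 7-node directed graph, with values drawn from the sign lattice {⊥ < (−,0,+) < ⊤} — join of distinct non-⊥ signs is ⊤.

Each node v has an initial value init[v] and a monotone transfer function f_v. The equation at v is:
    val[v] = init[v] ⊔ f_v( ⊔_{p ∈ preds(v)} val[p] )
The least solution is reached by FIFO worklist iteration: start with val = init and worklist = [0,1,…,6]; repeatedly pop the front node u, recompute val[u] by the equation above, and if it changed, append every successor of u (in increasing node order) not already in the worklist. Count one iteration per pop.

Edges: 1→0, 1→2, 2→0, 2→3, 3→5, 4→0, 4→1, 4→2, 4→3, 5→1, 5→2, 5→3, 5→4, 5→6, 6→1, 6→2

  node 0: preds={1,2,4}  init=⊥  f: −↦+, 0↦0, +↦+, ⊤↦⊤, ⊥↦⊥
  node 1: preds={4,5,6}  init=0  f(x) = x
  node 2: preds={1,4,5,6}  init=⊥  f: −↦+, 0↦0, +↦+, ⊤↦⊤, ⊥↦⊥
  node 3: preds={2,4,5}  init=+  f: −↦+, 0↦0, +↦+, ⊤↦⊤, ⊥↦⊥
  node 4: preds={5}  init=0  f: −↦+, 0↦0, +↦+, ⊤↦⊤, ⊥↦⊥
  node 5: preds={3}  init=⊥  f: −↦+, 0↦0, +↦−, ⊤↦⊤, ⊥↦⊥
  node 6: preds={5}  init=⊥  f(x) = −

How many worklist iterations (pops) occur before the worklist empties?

Worklist (16 pops):
  #1 pop 0: in=0 → 0 (was ⊥); enqueue []
  #2 pop 1: in=0 → 0 (no change)
  #3 pop 2: in=0 → 0 (was ⊥); enqueue [0]
  #4 pop 3: in=0 → ⊤ (was +); enqueue []
  #5 pop 4: in=⊥ → 0 (no change)
  #6 pop 5: in=⊤ → ⊤ (was ⊥); enqueue [1,2,3,4]
  #7 pop 6: in=⊤ → − (was ⊥); enqueue []
  #8 pop 0: in=0 → 0 (no change)
  #9 pop 1: in=⊤ → ⊤ (was 0); enqueue [0]
  #10 pop 2: in=⊤ → ⊤ (was 0); enqueue []
  #11 pop 3: in=⊤ → ⊤ (no change)
  #12 pop 4: in=⊤ → ⊤ (was 0); enqueue [1,2,3]
  #13 pop 0: in=⊤ → ⊤ (was 0); enqueue []
  #14 pop 1: in=⊤ → ⊤ (no change)
  #15 pop 2: in=⊤ → ⊤ (no change)
  #16 pop 3: in=⊤ → ⊤ (no change)

Fixpoint:
  val[0] = ⊤
  val[1] = ⊤
  val[2] = ⊤
  val[3] = ⊤
  val[4] = ⊤
  val[5] = ⊤
  val[6] = −

16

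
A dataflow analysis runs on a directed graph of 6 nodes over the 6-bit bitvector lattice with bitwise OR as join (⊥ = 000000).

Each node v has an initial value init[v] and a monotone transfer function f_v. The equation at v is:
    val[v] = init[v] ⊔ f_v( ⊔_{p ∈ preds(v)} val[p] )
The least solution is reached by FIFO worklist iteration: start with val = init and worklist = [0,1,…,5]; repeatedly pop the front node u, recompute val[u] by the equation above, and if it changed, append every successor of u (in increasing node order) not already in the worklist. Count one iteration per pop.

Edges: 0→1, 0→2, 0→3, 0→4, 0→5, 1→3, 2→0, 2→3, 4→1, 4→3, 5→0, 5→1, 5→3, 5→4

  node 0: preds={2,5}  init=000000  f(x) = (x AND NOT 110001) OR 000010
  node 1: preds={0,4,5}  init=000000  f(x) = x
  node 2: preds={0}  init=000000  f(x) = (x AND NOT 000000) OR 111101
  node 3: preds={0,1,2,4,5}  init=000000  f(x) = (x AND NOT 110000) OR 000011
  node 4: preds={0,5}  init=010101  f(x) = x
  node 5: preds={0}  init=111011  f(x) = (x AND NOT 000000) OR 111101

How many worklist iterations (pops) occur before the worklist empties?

12

Worklist (12 pops):
  #1 pop 0: in=111011 → 001010 (was 000000); enqueue []
  #2 pop 1: in=111111 → 111111 (was 000000); enqueue []
  #3 pop 2: in=001010 → 111111 (was 000000); enqueue [0]
  #4 pop 3: in=111111 → 001111 (was 000000); enqueue []
  #5 pop 4: in=111011 → 111111 (was 010101); enqueue [1,3]
  #6 pop 5: in=001010 → 111111 (was 111011); enqueue [4]
  #7 pop 0: in=111111 → 001110 (was 001010); enqueue [2,5]
  #8 pop 1: in=111111 → 111111 (no change)
  #9 pop 3: in=111111 → 001111 (no change)
  #10 pop 4: in=111111 → 111111 (no change)
  #11 pop 2: in=001110 → 111111 (no change)
  #12 pop 5: in=001110 → 111111 (no change)

Fixpoint:
  val[0] = 001110
  val[1] = 111111
  val[2] = 111111
  val[3] = 001111
  val[4] = 111111
  val[5] = 111111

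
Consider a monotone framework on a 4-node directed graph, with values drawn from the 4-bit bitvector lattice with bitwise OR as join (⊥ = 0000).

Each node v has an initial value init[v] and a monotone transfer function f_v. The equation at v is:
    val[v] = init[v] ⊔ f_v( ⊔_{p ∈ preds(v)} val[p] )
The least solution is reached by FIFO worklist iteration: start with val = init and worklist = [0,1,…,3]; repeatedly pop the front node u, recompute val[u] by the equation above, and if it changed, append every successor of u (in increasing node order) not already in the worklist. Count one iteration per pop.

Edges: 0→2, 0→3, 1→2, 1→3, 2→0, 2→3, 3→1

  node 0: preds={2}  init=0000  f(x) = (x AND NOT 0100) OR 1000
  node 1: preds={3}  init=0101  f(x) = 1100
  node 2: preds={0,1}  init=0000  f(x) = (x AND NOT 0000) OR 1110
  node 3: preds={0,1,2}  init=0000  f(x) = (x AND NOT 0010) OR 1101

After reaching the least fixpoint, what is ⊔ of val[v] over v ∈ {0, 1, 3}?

1111

Trace (8 dequeues):
  [1] u=0 | in 0000 | out 1000 | prev 0000 | push {}
  [2] u=1 | in 0000 | out 1101 | prev 0101 | push {}
  [3] u=2 | in 1101 | out 1111 | prev 0000 | push {0}
  [4] u=3 | in 1111 | out 1101 | prev 0000 | push {1}
  [5] u=0 | in 1111 | out 1011 | prev 1000 | push {2,3}
  [6] u=1 | in 1101 | out 1101 | ==
  [7] u=2 | in 1111 | out 1111 | ==
  [8] u=3 | in 1111 | out 1101 | ==

Converged values:
  [0] 1011
  [1] 1101
  [2] 1111
  [3] 1101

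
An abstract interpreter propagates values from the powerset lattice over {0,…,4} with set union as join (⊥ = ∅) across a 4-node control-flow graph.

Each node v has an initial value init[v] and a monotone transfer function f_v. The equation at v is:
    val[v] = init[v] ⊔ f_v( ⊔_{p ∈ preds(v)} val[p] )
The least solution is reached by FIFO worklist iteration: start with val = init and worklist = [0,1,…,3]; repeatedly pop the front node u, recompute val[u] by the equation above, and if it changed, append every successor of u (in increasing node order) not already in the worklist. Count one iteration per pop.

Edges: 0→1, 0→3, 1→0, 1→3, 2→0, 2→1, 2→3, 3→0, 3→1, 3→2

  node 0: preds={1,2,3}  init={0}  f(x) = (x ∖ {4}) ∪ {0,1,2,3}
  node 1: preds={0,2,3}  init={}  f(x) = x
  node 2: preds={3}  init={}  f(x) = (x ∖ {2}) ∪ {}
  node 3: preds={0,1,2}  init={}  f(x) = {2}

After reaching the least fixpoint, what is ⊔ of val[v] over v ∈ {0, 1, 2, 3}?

Iteration log — 7 steps:
  step 1. node 0  ⊔preds={}  new={0,1,2,3}  old={0}  +wl: 
  step 2. node 1  ⊔preds={0,1,2,3}  new={0,1,2,3}  old={}  +wl: 0
  step 3. node 2  ⊔preds={}  new={}  stable
  step 4. node 3  ⊔preds={0,1,2,3}  new={2}  old={}  +wl: 1,2
  step 5. node 0  ⊔preds={0,1,2,3}  new={0,1,2,3}  stable
  step 6. node 1  ⊔preds={0,1,2,3}  new={0,1,2,3}  stable
  step 7. node 2  ⊔preds={2}  new={}  stable

Least fixpoint reached:
  node 0: {0,1,2,3}
  node 1: {0,1,2,3}
  node 2: {}
  node 3: {2}

{0,1,2,3}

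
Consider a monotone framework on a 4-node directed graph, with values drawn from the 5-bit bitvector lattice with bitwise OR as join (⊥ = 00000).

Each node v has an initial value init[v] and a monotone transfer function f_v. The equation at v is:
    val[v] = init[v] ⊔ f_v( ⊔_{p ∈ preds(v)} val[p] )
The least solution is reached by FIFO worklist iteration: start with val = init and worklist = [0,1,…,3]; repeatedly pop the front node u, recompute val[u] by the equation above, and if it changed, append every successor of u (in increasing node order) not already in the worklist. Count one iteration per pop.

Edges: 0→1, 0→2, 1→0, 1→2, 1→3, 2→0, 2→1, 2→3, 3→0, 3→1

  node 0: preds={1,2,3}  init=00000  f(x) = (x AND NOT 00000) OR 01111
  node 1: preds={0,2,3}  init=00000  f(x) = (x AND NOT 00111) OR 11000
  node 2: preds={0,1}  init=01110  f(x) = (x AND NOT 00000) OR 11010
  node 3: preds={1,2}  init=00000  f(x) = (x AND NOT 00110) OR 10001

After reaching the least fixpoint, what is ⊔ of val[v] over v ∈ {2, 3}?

Iteration log — 7 steps:
  step 1. node 0  ⊔preds=01110  new=01111  old=00000  +wl: 
  step 2. node 1  ⊔preds=01111  new=11000  old=00000  +wl: 0
  step 3. node 2  ⊔preds=11111  new=11111  old=01110  +wl: 1
  step 4. node 3  ⊔preds=11111  new=11001  old=00000  +wl: 
  step 5. node 0  ⊔preds=11111  new=11111  old=01111  +wl: 2
  step 6. node 1  ⊔preds=11111  new=11000  stable
  step 7. node 2  ⊔preds=11111  new=11111  stable

Least fixpoint reached:
  node 0: 11111
  node 1: 11000
  node 2: 11111
  node 3: 11001

11111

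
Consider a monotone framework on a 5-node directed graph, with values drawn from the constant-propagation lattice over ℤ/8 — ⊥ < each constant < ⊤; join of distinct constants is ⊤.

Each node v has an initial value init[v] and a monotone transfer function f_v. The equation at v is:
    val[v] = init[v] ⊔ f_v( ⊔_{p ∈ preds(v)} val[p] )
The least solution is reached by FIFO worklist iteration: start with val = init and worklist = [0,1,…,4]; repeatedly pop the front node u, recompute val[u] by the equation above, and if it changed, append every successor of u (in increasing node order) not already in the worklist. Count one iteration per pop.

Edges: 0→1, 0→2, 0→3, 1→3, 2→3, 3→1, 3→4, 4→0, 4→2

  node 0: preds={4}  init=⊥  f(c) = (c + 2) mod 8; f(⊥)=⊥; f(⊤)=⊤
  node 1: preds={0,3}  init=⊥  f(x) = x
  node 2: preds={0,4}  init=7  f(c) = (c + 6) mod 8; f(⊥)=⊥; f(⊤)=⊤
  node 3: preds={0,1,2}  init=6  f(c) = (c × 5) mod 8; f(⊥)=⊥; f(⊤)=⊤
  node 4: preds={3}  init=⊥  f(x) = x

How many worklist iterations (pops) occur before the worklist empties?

Worklist (10 pops):
  #1 pop 0: in=⊥ → ⊥ (no change)
  #2 pop 1: in=6 → 6 (was ⊥); enqueue []
  #3 pop 2: in=⊥ → 7 (no change)
  #4 pop 3: in=⊤ → ⊤ (was 6); enqueue [1]
  #5 pop 4: in=⊤ → ⊤ (was ⊥); enqueue [0,2]
  #6 pop 1: in=⊤ → ⊤ (was 6); enqueue [3]
  #7 pop 0: in=⊤ → ⊤ (was ⊥); enqueue [1]
  #8 pop 2: in=⊤ → ⊤ (was 7); enqueue []
  #9 pop 3: in=⊤ → ⊤ (no change)
  #10 pop 1: in=⊤ → ⊤ (no change)

Fixpoint:
  val[0] = ⊤
  val[1] = ⊤
  val[2] = ⊤
  val[3] = ⊤
  val[4] = ⊤

10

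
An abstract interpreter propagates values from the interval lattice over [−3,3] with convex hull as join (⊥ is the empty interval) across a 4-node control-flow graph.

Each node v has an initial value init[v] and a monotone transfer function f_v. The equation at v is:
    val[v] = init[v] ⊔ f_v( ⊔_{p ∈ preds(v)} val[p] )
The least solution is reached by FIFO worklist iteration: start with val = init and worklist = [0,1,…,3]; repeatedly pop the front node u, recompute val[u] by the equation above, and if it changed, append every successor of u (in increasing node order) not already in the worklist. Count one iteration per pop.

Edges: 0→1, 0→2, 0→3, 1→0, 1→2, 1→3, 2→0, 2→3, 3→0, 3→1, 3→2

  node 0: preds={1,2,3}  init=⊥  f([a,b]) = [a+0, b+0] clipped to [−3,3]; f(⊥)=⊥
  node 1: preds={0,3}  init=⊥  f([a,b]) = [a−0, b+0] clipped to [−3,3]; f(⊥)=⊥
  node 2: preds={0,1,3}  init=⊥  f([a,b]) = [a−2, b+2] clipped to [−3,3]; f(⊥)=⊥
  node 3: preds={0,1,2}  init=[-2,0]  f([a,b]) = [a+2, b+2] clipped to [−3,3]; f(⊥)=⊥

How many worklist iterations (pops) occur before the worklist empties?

9

Trace (9 dequeues):
  [1] u=0 | in [-2,0] | out [-2,0] | prev ⊥ | push {}
  [2] u=1 | in [-2,0] | out [-2,0] | prev ⊥ | push {0}
  [3] u=2 | in [-2,0] | out [-3,2] | prev ⊥ | push {}
  [4] u=3 | in [-3,2] | out [-2,3] | prev [-2,0] | push {1,2}
  [5] u=0 | in [-3,3] | out [-3,3] | prev [-2,0] | push {3}
  [6] u=1 | in [-3,3] | out [-3,3] | prev [-2,0] | push {0}
  [7] u=2 | in [-3,3] | out [-3,3] | prev [-3,2] | push {}
  [8] u=3 | in [-3,3] | out [-2,3] | ==
  [9] u=0 | in [-3,3] | out [-3,3] | ==

Converged values:
  [0] [-3,3]
  [1] [-3,3]
  [2] [-3,3]
  [3] [-2,3]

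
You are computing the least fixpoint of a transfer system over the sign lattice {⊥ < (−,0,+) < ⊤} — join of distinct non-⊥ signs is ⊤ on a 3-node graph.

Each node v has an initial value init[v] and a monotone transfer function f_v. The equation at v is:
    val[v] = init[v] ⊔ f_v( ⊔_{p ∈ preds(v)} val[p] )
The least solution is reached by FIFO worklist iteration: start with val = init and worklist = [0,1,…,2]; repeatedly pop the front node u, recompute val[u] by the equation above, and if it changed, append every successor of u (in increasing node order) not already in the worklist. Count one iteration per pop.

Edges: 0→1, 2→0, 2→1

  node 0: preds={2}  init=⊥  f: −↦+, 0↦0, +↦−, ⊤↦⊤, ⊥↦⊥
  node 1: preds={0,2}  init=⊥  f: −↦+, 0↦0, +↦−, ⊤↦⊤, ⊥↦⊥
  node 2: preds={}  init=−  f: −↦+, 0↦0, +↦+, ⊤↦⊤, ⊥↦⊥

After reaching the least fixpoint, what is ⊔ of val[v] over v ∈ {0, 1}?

⊤

Iteration log — 3 steps:
  step 1. node 0  ⊔preds=−  new=+  old=⊥  +wl: 
  step 2. node 1  ⊔preds=⊤  new=⊤  old=⊥  +wl: 
  step 3. node 2  ⊔preds=⊥  new=−  stable

Least fixpoint reached:
  node 0: +
  node 1: ⊤
  node 2: −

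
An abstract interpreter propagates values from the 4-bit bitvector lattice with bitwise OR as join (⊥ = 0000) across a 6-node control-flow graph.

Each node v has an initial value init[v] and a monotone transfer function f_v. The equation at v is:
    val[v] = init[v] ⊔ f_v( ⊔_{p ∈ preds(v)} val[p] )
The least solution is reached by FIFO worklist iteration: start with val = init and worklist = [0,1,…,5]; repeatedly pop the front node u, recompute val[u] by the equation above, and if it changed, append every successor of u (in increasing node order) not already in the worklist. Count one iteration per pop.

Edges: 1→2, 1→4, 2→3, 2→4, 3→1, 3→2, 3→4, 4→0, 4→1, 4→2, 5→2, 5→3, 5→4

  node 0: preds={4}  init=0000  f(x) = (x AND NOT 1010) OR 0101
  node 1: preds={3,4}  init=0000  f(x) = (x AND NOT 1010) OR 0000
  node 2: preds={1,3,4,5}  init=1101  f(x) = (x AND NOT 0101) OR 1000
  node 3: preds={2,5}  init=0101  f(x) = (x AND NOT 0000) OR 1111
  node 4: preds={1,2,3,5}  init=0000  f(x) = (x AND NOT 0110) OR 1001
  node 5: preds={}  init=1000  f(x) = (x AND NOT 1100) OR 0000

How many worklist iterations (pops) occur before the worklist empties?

11

Worklist (11 pops):
  #1 pop 0: in=0000 → 0101 (was 0000); enqueue []
  #2 pop 1: in=0101 → 0101 (was 0000); enqueue []
  #3 pop 2: in=1101 → 1101 (no change)
  #4 pop 3: in=1101 → 1111 (was 0101); enqueue [1,2]
  #5 pop 4: in=1111 → 1001 (was 0000); enqueue [0]
  #6 pop 5: in=0000 → 1000 (no change)
  #7 pop 1: in=1111 → 0101 (no change)
  #8 pop 2: in=1111 → 1111 (was 1101); enqueue [3,4]
  #9 pop 0: in=1001 → 0101 (no change)
  #10 pop 3: in=1111 → 1111 (no change)
  #11 pop 4: in=1111 → 1001 (no change)

Fixpoint:
  val[0] = 0101
  val[1] = 0101
  val[2] = 1111
  val[3] = 1111
  val[4] = 1001
  val[5] = 1000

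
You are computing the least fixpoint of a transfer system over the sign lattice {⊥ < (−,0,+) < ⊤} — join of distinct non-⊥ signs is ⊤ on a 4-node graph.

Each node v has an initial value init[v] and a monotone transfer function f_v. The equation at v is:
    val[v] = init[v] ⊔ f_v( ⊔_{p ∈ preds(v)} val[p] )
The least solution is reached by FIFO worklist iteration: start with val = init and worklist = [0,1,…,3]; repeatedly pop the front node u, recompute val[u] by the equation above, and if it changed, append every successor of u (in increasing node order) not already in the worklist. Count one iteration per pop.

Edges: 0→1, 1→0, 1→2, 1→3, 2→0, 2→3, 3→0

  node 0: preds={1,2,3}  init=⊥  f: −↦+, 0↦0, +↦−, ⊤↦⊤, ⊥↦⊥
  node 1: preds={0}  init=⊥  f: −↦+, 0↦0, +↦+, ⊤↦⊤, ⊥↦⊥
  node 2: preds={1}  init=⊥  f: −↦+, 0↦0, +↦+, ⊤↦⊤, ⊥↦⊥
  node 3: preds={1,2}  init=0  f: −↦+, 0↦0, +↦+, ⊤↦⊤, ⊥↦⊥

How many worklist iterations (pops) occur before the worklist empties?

Worklist (5 pops):
  #1 pop 0: in=0 → 0 (was ⊥); enqueue []
  #2 pop 1: in=0 → 0 (was ⊥); enqueue [0]
  #3 pop 2: in=0 → 0 (was ⊥); enqueue []
  #4 pop 3: in=0 → 0 (no change)
  #5 pop 0: in=0 → 0 (no change)

Fixpoint:
  val[0] = 0
  val[1] = 0
  val[2] = 0
  val[3] = 0

5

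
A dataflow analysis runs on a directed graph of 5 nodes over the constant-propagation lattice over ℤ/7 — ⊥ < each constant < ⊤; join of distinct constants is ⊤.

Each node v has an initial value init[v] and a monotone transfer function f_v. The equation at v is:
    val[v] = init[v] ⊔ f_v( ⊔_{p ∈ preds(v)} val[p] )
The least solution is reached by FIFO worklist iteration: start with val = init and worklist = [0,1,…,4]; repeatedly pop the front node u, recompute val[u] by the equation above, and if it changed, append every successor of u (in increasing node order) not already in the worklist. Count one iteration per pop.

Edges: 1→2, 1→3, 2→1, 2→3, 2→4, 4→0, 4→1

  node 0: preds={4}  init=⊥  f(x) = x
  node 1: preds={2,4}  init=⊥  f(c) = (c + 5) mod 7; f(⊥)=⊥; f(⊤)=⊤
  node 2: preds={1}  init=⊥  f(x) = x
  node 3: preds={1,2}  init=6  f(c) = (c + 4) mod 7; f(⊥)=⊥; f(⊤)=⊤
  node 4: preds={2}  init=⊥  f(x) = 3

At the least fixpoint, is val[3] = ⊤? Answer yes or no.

yes

Worklist (15 pops):
  #1 pop 0: in=⊥ → ⊥ (no change)
  #2 pop 1: in=⊥ → ⊥ (no change)
  #3 pop 2: in=⊥ → ⊥ (no change)
  #4 pop 3: in=⊥ → 6 (no change)
  #5 pop 4: in=⊥ → 3 (was ⊥); enqueue [0,1]
  #6 pop 0: in=3 → 3 (was ⊥); enqueue []
  #7 pop 1: in=3 → 1 (was ⊥); enqueue [2,3]
  #8 pop 2: in=1 → 1 (was ⊥); enqueue [1,4]
  #9 pop 3: in=1 → ⊤ (was 6); enqueue []
  #10 pop 1: in=⊤ → ⊤ (was 1); enqueue [2,3]
  #11 pop 4: in=1 → 3 (no change)
  #12 pop 2: in=⊤ → ⊤ (was 1); enqueue [1,4]
  #13 pop 3: in=⊤ → ⊤ (no change)
  #14 pop 1: in=⊤ → ⊤ (no change)
  #15 pop 4: in=⊤ → 3 (no change)

Fixpoint:
  val[0] = 3
  val[1] = ⊤
  val[2] = ⊤
  val[3] = ⊤
  val[4] = 3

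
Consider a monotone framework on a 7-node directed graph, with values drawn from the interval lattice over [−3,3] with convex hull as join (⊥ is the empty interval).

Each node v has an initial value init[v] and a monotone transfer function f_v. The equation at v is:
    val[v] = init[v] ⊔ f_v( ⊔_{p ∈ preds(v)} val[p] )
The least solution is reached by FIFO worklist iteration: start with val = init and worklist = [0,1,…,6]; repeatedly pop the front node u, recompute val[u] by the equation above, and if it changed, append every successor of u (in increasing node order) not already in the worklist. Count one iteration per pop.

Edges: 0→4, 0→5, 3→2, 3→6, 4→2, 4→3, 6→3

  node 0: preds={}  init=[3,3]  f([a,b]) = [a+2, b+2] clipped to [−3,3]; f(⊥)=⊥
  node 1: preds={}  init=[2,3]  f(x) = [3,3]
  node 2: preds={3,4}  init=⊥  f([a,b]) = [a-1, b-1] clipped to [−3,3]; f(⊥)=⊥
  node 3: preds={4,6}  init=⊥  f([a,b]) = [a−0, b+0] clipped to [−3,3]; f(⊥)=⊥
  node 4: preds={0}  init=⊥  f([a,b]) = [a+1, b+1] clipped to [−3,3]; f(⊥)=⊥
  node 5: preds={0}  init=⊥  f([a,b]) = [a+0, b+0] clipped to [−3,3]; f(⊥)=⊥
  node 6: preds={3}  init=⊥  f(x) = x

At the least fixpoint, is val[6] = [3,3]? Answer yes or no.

Worklist (12 pops):
  #1 pop 0: in=⊥ → [3,3] (no change)
  #2 pop 1: in=⊥ → [2,3] (no change)
  #3 pop 2: in=⊥ → ⊥ (no change)
  #4 pop 3: in=⊥ → ⊥ (no change)
  #5 pop 4: in=[3,3] → [3,3] (was ⊥); enqueue [2,3]
  #6 pop 5: in=[3,3] → [3,3] (was ⊥); enqueue []
  #7 pop 6: in=⊥ → ⊥ (no change)
  #8 pop 2: in=[3,3] → [2,2] (was ⊥); enqueue []
  #9 pop 3: in=[3,3] → [3,3] (was ⊥); enqueue [2,6]
  #10 pop 2: in=[3,3] → [2,2] (no change)
  #11 pop 6: in=[3,3] → [3,3] (was ⊥); enqueue [3]
  #12 pop 3: in=[3,3] → [3,3] (no change)

Fixpoint:
  val[0] = [3,3]
  val[1] = [2,3]
  val[2] = [2,2]
  val[3] = [3,3]
  val[4] = [3,3]
  val[5] = [3,3]
  val[6] = [3,3]

yes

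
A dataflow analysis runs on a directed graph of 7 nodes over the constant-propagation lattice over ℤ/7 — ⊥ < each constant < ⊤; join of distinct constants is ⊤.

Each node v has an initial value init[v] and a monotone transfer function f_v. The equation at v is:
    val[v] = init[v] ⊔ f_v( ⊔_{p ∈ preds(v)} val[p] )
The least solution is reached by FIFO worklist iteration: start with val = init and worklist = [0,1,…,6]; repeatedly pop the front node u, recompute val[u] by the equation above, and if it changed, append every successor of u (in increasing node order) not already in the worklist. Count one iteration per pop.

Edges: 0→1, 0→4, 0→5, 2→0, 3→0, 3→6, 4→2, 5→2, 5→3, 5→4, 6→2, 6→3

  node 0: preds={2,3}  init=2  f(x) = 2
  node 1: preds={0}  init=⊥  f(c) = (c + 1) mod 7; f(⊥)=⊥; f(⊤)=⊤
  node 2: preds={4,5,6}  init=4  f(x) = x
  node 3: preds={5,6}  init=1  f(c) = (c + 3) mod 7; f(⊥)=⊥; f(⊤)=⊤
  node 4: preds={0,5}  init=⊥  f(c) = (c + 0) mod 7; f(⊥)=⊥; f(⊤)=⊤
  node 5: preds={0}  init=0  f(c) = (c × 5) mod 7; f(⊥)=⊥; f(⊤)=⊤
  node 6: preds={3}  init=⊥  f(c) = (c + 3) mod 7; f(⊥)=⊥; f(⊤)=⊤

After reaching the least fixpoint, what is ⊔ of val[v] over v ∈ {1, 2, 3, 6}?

Trace (11 dequeues):
  [1] u=0 | in ⊤ | out 2 | ==
  [2] u=1 | in 2 | out 3 | prev ⊥ | push {}
  [3] u=2 | in 0 | out ⊤ | prev 4 | push {0}
  [4] u=3 | in 0 | out ⊤ | prev 1 | push {}
  [5] u=4 | in ⊤ | out ⊤ | prev ⊥ | push {2}
  [6] u=5 | in 2 | out ⊤ | prev 0 | push {3,4}
  [7] u=6 | in ⊤ | out ⊤ | prev ⊥ | push {}
  [8] u=0 | in ⊤ | out 2 | ==
  [9] u=2 | in ⊤ | out ⊤ | ==
  [10] u=3 | in ⊤ | out ⊤ | ==
  [11] u=4 | in ⊤ | out ⊤ | ==

Converged values:
  [0] 2
  [1] 3
  [2] ⊤
  [3] ⊤
  [4] ⊤
  [5] ⊤
  [6] ⊤

⊤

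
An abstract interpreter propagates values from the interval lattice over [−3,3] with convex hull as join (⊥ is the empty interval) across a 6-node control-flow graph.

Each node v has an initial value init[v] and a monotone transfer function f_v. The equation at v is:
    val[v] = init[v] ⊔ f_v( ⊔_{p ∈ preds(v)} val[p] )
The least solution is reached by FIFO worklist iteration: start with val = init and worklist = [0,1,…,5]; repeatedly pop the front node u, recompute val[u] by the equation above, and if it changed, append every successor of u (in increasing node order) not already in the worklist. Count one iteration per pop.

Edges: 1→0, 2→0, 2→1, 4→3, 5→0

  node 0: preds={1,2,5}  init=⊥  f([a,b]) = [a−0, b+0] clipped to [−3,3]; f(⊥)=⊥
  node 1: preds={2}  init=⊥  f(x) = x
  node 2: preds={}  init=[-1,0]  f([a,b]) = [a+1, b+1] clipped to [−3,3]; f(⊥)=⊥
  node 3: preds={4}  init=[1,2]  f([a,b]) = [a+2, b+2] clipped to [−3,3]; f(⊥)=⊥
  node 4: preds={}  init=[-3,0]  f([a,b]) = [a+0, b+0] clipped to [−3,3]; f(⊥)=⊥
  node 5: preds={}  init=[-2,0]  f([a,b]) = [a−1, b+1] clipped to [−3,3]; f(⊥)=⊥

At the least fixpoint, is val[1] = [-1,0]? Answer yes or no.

Iteration log — 7 steps:
  step 1. node 0  ⊔preds=[-2,0]  new=[-2,0]  old=⊥  +wl: 
  step 2. node 1  ⊔preds=[-1,0]  new=[-1,0]  old=⊥  +wl: 0
  step 3. node 2  ⊔preds=⊥  new=[-1,0]  stable
  step 4. node 3  ⊔preds=[-3,0]  new=[-1,2]  old=[1,2]  +wl: 
  step 5. node 4  ⊔preds=⊥  new=[-3,0]  stable
  step 6. node 5  ⊔preds=⊥  new=[-2,0]  stable
  step 7. node 0  ⊔preds=[-2,0]  new=[-2,0]  stable

Least fixpoint reached:
  node 0: [-2,0]
  node 1: [-1,0]
  node 2: [-1,0]
  node 3: [-1,2]
  node 4: [-3,0]
  node 5: [-2,0]

yes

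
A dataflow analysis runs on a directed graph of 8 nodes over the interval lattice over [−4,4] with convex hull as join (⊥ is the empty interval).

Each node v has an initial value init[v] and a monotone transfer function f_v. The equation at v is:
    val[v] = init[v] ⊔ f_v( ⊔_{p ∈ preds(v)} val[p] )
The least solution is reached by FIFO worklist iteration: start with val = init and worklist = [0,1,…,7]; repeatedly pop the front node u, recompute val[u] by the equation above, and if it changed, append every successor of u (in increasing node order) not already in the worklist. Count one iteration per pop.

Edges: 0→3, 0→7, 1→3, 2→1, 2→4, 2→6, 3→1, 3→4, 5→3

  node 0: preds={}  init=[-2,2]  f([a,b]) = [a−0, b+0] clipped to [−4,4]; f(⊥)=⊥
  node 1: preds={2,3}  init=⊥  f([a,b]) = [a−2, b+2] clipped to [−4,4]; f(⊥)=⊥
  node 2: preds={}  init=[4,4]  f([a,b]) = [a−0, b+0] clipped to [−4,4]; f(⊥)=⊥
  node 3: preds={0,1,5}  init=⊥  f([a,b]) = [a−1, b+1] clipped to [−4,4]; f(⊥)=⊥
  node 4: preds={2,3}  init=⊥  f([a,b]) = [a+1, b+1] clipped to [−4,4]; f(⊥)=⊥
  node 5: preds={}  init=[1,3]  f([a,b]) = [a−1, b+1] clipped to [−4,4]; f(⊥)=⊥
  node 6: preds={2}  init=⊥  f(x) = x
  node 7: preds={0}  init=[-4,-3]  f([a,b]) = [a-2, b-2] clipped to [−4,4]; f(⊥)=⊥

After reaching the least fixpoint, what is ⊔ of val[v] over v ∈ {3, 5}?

Trace (12 dequeues):
  [1] u=0 | in ⊥ | out [-2,2] | ==
  [2] u=1 | in [4,4] | out [2,4] | prev ⊥ | push {}
  [3] u=2 | in ⊥ | out [4,4] | ==
  [4] u=3 | in [-2,4] | out [-3,4] | prev ⊥ | push {1}
  [5] u=4 | in [-3,4] | out [-2,4] | prev ⊥ | push {}
  [6] u=5 | in ⊥ | out [1,3] | ==
  [7] u=6 | in [4,4] | out [4,4] | prev ⊥ | push {}
  [8] u=7 | in [-2,2] | out [-4,0] | prev [-4,-3] | push {}
  [9] u=1 | in [-3,4] | out [-4,4] | prev [2,4] | push {3}
  [10] u=3 | in [-4,4] | out [-4,4] | prev [-3,4] | push {1,4}
  [11] u=1 | in [-4,4] | out [-4,4] | ==
  [12] u=4 | in [-4,4] | out [-3,4] | prev [-2,4] | push {}

Converged values:
  [0] [-2,2]
  [1] [-4,4]
  [2] [4,4]
  [3] [-4,4]
  [4] [-3,4]
  [5] [1,3]
  [6] [4,4]
  [7] [-4,0]

[-4,4]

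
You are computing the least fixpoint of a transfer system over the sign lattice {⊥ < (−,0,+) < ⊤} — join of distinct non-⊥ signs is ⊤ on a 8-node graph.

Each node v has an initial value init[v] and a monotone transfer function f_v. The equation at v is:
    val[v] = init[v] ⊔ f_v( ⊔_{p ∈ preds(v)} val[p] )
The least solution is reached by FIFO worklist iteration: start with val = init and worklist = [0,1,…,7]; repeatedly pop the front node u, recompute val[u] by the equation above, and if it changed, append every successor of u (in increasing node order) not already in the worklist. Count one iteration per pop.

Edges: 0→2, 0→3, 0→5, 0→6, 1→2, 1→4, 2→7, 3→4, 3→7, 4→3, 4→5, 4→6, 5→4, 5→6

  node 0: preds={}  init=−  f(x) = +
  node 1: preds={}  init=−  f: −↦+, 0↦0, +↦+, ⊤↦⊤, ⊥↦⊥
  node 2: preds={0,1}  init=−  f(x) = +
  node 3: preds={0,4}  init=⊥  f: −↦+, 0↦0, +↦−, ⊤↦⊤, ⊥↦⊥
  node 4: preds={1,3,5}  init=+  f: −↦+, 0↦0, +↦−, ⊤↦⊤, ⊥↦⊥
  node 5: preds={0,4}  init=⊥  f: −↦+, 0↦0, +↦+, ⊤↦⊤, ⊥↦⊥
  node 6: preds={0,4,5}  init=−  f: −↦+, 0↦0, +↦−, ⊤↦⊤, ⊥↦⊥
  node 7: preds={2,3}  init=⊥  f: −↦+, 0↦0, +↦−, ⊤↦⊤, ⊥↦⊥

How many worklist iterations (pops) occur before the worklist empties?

10

Worklist (10 pops):
  #1 pop 0: in=⊥ → ⊤ (was −); enqueue []
  #2 pop 1: in=⊥ → − (no change)
  #3 pop 2: in=⊤ → ⊤ (was −); enqueue []
  #4 pop 3: in=⊤ → ⊤ (was ⊥); enqueue []
  #5 pop 4: in=⊤ → ⊤ (was +); enqueue [3]
  #6 pop 5: in=⊤ → ⊤ (was ⊥); enqueue [4]
  #7 pop 6: in=⊤ → ⊤ (was −); enqueue []
  #8 pop 7: in=⊤ → ⊤ (was ⊥); enqueue []
  #9 pop 3: in=⊤ → ⊤ (no change)
  #10 pop 4: in=⊤ → ⊤ (no change)

Fixpoint:
  val[0] = ⊤
  val[1] = −
  val[2] = ⊤
  val[3] = ⊤
  val[4] = ⊤
  val[5] = ⊤
  val[6] = ⊤
  val[7] = ⊤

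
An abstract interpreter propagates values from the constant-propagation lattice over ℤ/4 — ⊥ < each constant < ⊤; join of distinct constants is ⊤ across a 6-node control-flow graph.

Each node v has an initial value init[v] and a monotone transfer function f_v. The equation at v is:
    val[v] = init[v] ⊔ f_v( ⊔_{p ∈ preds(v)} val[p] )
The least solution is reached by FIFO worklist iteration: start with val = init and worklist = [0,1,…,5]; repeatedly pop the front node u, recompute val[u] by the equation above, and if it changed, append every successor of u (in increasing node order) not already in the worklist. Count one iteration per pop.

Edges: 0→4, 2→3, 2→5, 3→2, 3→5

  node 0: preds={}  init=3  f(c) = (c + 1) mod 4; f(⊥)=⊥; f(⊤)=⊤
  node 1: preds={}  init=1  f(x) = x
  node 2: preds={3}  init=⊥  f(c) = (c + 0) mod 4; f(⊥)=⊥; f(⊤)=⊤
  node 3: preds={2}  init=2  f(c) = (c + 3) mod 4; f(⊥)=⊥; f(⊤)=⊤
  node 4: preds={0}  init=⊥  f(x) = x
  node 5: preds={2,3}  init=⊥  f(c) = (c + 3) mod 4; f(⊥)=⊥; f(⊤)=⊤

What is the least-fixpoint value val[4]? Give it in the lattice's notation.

Iteration log — 9 steps:
  step 1. node 0  ⊔preds=⊥  new=3  stable
  step 2. node 1  ⊔preds=⊥  new=1  stable
  step 3. node 2  ⊔preds=2  new=2  old=⊥  +wl: 
  step 4. node 3  ⊔preds=2  new=⊤  old=2  +wl: 2
  step 5. node 4  ⊔preds=3  new=3  old=⊥  +wl: 
  step 6. node 5  ⊔preds=⊤  new=⊤  old=⊥  +wl: 
  step 7. node 2  ⊔preds=⊤  new=⊤  old=2  +wl: 3,5
  step 8. node 3  ⊔preds=⊤  new=⊤  stable
  step 9. node 5  ⊔preds=⊤  new=⊤  stable

Least fixpoint reached:
  node 0: 3
  node 1: 1
  node 2: ⊤
  node 3: ⊤
  node 4: 3
  node 5: ⊤

3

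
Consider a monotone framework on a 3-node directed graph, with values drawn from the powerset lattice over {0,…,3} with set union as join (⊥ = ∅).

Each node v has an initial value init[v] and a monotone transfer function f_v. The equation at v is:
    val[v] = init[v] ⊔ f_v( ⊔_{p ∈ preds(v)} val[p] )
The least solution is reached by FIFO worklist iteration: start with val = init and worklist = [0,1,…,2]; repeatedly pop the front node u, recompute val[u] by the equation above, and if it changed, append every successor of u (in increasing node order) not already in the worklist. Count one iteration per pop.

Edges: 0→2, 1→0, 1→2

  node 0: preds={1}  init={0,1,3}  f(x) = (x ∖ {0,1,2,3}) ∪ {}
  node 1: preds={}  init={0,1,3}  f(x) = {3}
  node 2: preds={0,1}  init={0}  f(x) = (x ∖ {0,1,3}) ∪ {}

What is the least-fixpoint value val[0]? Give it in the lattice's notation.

{0,1,3}

Trace (3 dequeues):
  [1] u=0 | in {0,1,3} | out {0,1,3} | ==
  [2] u=1 | in {} | out {0,1,3} | ==
  [3] u=2 | in {0,1,3} | out {0} | ==

Converged values:
  [0] {0,1,3}
  [1] {0,1,3}
  [2] {0}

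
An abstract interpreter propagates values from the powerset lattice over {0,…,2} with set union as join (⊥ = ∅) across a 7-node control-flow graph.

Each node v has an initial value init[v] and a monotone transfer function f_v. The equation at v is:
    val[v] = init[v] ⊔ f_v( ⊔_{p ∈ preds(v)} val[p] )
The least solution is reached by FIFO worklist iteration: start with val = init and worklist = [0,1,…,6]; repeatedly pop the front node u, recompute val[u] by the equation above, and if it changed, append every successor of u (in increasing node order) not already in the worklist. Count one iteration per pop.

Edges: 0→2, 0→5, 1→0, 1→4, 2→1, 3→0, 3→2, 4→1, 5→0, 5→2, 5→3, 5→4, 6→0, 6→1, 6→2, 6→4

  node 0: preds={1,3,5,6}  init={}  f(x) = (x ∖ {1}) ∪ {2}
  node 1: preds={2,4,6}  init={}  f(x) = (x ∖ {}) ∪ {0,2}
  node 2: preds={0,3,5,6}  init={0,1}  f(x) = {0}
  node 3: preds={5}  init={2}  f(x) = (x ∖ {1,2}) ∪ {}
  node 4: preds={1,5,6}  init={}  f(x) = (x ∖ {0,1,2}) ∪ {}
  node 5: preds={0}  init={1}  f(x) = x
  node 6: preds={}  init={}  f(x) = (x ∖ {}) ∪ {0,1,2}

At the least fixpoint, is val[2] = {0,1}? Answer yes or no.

Worklist (19 pops):
  #1 pop 0: in={1,2} → {2} (was {}); enqueue []
  #2 pop 1: in={0,1} → {0,1,2} (was {}); enqueue [0]
  #3 pop 2: in={1,2} → {0,1} (no change)
  #4 pop 3: in={1} → {2} (no change)
  #5 pop 4: in={0,1,2} → {} (no change)
  #6 pop 5: in={2} → {1,2} (was {1}); enqueue [2,3,4]
  #7 pop 6: in={} → {0,1,2} (was {}); enqueue [1]
  #8 pop 0: in={0,1,2} → {0,2} (was {2}); enqueue [5]
  #9 pop 2: in={0,1,2} → {0,1} (no change)
  #10 pop 3: in={1,2} → {2} (no change)
  #11 pop 4: in={0,1,2} → {} (no change)
  #12 pop 1: in={0,1,2} → {0,1,2} (no change)
  #13 pop 5: in={0,2} → {0,1,2} (was {1,2}); enqueue [0,2,3,4]
  #14 pop 0: in={0,1,2} → {0,2} (no change)
  #15 pop 2: in={0,1,2} → {0,1} (no change)
  #16 pop 3: in={0,1,2} → {0,2} (was {2}); enqueue [0,2]
  #17 pop 4: in={0,1,2} → {} (no change)
  #18 pop 0: in={0,1,2} → {0,2} (no change)
  #19 pop 2: in={0,1,2} → {0,1} (no change)

Fixpoint:
  val[0] = {0,2}
  val[1] = {0,1,2}
  val[2] = {0,1}
  val[3] = {0,2}
  val[4] = {}
  val[5] = {0,1,2}
  val[6] = {0,1,2}

yes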